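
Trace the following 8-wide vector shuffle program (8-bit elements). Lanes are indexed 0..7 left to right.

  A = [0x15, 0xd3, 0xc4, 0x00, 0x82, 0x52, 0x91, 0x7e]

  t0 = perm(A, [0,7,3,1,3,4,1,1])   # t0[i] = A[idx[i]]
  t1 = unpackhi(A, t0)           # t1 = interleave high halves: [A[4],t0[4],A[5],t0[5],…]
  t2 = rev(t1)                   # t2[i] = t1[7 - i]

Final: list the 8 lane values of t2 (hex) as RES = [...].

RES = [ 0xd3  0x7e  0xd3  0x91  0x82  0x52  0x00  0x82 ]

  t0: 15 7e 00 d3 00 82 d3 d3
  t1: 82 00 52 82 91 d3 7e d3
  t2: d3 7e d3 91 82 52 00 82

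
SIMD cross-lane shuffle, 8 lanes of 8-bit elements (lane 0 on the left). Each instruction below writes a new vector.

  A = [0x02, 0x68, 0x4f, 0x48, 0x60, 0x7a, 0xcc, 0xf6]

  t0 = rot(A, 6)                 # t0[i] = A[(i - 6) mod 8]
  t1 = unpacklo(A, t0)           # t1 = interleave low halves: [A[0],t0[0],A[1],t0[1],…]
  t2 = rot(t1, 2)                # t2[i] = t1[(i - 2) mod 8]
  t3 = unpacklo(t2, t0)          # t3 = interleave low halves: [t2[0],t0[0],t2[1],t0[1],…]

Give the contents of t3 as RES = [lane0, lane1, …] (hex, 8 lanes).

RES = [ 0x48  0x4f  0x7a  0x48  0x02  0x60  0x4f  0x7a ]

  t0: 4f 48 60 7a cc f6 02 68
  t1: 02 4f 68 48 4f 60 48 7a
  t2: 48 7a 02 4f 68 48 4f 60
  t3: 48 4f 7a 48 02 60 4f 7a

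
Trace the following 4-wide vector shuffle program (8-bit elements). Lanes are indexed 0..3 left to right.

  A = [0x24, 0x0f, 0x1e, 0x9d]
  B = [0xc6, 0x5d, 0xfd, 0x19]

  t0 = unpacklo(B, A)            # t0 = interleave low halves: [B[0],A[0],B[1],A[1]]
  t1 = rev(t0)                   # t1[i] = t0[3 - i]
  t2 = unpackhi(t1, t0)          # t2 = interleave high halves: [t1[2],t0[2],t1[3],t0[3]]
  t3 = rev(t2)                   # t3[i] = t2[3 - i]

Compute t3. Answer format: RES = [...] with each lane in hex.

RES = [ 0x0f  0xc6  0x5d  0x24 ]

→ t0 |c6|24|5d|0f|
→ t1 |0f|5d|24|c6|
→ t2 |24|5d|c6|0f|
→ t3 |0f|c6|5d|24|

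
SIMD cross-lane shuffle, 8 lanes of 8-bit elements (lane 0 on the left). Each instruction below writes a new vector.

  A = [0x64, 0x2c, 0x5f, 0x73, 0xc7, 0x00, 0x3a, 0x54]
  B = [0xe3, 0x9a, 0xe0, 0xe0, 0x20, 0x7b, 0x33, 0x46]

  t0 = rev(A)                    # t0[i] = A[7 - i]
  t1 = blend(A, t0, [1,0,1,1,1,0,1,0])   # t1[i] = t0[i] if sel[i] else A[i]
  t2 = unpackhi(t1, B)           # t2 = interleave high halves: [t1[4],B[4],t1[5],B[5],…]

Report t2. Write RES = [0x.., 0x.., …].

RES = [ 0x73  0x20  0x00  0x7b  0x2c  0x33  0x54  0x46 ]

t0 = [0x54, 0x3a, 0x00, 0xc7, 0x73, 0x5f, 0x2c, 0x64]
t1 = [0x54, 0x2c, 0x00, 0xc7, 0x73, 0x00, 0x2c, 0x54]
t2 = [0x73, 0x20, 0x00, 0x7b, 0x2c, 0x33, 0x54, 0x46]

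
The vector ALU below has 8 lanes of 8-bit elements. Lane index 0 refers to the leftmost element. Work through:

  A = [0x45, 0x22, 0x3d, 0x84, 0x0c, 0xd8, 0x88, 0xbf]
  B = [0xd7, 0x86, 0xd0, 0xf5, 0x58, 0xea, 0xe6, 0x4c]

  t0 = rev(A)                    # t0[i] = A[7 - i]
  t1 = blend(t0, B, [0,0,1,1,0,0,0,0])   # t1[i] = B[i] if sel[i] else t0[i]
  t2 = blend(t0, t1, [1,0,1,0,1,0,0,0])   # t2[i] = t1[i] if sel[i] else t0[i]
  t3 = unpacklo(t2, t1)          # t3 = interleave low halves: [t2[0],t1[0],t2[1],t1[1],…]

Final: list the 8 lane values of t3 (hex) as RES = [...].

RES = [0xbf, 0xbf, 0x88, 0x88, 0xd0, 0xd0, 0x0c, 0xf5]

t0 = [0xbf, 0x88, 0xd8, 0x0c, 0x84, 0x3d, 0x22, 0x45]
t1 = [0xbf, 0x88, 0xd0, 0xf5, 0x84, 0x3d, 0x22, 0x45]
t2 = [0xbf, 0x88, 0xd0, 0x0c, 0x84, 0x3d, 0x22, 0x45]
t3 = [0xbf, 0xbf, 0x88, 0x88, 0xd0, 0xd0, 0x0c, 0xf5]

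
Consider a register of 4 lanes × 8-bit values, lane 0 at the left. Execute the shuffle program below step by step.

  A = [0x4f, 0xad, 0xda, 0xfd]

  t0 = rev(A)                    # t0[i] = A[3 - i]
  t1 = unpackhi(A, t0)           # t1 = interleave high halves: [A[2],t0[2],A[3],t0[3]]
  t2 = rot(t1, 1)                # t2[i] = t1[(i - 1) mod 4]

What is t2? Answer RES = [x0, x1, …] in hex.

RES = [ 0x4f  0xda  0xad  0xfd ]

→ t0 |fd|da|ad|4f|
→ t1 |da|ad|fd|4f|
→ t2 |4f|da|ad|fd|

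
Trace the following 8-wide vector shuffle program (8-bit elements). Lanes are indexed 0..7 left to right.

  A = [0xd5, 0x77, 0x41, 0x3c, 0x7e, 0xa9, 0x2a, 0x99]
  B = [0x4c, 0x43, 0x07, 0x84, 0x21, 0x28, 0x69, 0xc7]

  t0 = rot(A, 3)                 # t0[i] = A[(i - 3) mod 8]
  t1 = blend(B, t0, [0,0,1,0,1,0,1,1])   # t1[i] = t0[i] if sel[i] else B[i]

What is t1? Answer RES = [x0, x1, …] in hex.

  t0: a9 2a 99 d5 77 41 3c 7e
  t1: 4c 43 99 84 77 28 3c 7e

RES = [ 0x4c  0x43  0x99  0x84  0x77  0x28  0x3c  0x7e ]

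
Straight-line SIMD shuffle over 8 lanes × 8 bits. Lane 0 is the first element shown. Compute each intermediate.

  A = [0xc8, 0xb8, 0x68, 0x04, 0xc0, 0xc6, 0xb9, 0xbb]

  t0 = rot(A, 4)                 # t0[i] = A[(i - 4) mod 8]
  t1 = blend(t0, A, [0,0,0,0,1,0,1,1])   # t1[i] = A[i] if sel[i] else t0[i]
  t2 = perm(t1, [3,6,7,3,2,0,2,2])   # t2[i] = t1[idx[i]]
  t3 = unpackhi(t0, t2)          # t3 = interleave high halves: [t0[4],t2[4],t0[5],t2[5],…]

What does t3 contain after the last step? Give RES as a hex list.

RES = [0xc8, 0xb9, 0xb8, 0xc0, 0x68, 0xb9, 0x04, 0xb9]

→ t0 |c0|c6|b9|bb|c8|b8|68|04|
→ t1 |c0|c6|b9|bb|c0|b8|b9|bb|
→ t2 |bb|b9|bb|bb|b9|c0|b9|b9|
→ t3 |c8|b9|b8|c0|68|b9|04|b9|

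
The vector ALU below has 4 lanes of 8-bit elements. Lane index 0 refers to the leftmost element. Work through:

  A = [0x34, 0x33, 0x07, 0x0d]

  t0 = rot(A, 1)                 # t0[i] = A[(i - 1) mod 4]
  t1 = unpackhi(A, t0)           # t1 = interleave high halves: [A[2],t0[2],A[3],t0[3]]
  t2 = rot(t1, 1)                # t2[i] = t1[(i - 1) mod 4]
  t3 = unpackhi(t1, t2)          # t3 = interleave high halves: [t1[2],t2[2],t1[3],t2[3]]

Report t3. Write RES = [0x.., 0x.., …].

RES = [ 0x0d  0x33  0x07  0x0d ]

→ t0 |0d|34|33|07|
→ t1 |07|33|0d|07|
→ t2 |07|07|33|0d|
→ t3 |0d|33|07|0d|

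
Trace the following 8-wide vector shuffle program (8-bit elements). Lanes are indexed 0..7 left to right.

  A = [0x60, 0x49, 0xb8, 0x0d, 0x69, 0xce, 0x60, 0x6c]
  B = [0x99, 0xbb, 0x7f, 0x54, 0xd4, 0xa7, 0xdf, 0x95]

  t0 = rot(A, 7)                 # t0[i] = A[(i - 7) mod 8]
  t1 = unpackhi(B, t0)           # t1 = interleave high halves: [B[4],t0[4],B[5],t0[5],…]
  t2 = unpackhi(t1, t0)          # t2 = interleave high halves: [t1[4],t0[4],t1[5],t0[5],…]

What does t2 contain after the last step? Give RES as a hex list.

t0 = [0x49, 0xb8, 0x0d, 0x69, 0xce, 0x60, 0x6c, 0x60]
t1 = [0xd4, 0xce, 0xa7, 0x60, 0xdf, 0x6c, 0x95, 0x60]
t2 = [0xdf, 0xce, 0x6c, 0x60, 0x95, 0x6c, 0x60, 0x60]

RES = [ 0xdf  0xce  0x6c  0x60  0x95  0x6c  0x60  0x60 ]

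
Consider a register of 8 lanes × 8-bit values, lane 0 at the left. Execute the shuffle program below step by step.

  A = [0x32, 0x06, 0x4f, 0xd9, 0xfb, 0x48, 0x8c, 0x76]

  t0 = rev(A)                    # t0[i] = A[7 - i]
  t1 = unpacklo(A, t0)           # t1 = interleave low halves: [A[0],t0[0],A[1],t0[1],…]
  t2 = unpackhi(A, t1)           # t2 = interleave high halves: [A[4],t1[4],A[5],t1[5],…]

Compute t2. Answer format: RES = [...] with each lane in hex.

RES = [ 0xfb  0x4f  0x48  0x48  0x8c  0xd9  0x76  0xfb ]

t0 = [0x76, 0x8c, 0x48, 0xfb, 0xd9, 0x4f, 0x06, 0x32]
t1 = [0x32, 0x76, 0x06, 0x8c, 0x4f, 0x48, 0xd9, 0xfb]
t2 = [0xfb, 0x4f, 0x48, 0x48, 0x8c, 0xd9, 0x76, 0xfb]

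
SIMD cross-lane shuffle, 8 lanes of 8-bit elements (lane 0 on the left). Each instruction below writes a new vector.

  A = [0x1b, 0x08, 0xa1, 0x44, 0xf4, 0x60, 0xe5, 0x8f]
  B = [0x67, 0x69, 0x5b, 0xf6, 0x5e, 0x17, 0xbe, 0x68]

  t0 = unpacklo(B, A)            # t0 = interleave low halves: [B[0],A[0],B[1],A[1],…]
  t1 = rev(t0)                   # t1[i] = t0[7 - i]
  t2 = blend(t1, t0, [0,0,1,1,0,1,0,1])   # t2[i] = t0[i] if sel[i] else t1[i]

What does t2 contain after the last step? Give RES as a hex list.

RES = [ 0x44  0xf6  0x69  0x08  0x08  0xa1  0x1b  0x44 ]

t0 = [0x67, 0x1b, 0x69, 0x08, 0x5b, 0xa1, 0xf6, 0x44]
t1 = [0x44, 0xf6, 0xa1, 0x5b, 0x08, 0x69, 0x1b, 0x67]
t2 = [0x44, 0xf6, 0x69, 0x08, 0x08, 0xa1, 0x1b, 0x44]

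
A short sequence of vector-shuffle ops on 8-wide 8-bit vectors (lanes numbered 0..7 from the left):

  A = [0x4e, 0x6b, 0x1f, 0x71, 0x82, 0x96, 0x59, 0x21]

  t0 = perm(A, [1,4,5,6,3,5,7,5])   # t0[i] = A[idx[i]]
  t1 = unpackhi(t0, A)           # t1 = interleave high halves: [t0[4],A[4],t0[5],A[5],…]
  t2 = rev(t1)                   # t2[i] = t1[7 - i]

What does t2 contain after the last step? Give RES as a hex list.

RES = [0x21, 0x96, 0x59, 0x21, 0x96, 0x96, 0x82, 0x71]

t0 = [0x6b, 0x82, 0x96, 0x59, 0x71, 0x96, 0x21, 0x96]
t1 = [0x71, 0x82, 0x96, 0x96, 0x21, 0x59, 0x96, 0x21]
t2 = [0x21, 0x96, 0x59, 0x21, 0x96, 0x96, 0x82, 0x71]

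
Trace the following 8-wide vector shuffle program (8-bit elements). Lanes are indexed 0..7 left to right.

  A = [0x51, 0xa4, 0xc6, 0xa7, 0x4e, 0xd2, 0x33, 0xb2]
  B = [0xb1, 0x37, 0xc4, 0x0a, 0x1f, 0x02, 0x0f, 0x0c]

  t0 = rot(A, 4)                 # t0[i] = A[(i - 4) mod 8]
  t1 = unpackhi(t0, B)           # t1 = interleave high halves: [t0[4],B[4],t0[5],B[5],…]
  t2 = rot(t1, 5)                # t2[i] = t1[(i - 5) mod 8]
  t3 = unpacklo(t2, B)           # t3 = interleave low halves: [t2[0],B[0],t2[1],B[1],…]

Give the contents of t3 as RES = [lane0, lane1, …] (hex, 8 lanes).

  t0: 4e d2 33 b2 51 a4 c6 a7
  t1: 51 1f a4 02 c6 0f a7 0c
  t2: 02 c6 0f a7 0c 51 1f a4
  t3: 02 b1 c6 37 0f c4 a7 0a

RES = [ 0x02  0xb1  0xc6  0x37  0x0f  0xc4  0xa7  0x0a ]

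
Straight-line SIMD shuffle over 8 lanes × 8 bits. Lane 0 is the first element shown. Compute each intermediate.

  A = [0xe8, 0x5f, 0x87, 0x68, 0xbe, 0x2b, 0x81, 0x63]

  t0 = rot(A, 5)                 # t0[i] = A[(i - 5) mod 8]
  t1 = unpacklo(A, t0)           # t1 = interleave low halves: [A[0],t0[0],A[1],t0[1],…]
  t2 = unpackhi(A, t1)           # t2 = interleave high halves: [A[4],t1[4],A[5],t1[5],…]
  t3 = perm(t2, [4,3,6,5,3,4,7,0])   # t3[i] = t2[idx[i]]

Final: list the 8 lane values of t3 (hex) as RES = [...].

t0 = [0x68, 0xbe, 0x2b, 0x81, 0x63, 0xe8, 0x5f, 0x87]
t1 = [0xe8, 0x68, 0x5f, 0xbe, 0x87, 0x2b, 0x68, 0x81]
t2 = [0xbe, 0x87, 0x2b, 0x2b, 0x81, 0x68, 0x63, 0x81]
t3 = [0x81, 0x2b, 0x63, 0x68, 0x2b, 0x81, 0x81, 0xbe]

RES = [0x81, 0x2b, 0x63, 0x68, 0x2b, 0x81, 0x81, 0xbe]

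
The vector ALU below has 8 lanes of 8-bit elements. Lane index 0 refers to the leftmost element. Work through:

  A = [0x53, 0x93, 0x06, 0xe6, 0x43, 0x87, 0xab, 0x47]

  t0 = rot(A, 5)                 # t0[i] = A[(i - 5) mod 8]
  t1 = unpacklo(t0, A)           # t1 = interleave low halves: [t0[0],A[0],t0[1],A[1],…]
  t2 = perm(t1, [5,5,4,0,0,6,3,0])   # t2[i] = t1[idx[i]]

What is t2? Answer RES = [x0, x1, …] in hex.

  t0: e6 43 87 ab 47 53 93 06
  t1: e6 53 43 93 87 06 ab e6
  t2: 06 06 87 e6 e6 ab 93 e6

RES = [ 0x06  0x06  0x87  0xe6  0xe6  0xab  0x93  0xe6 ]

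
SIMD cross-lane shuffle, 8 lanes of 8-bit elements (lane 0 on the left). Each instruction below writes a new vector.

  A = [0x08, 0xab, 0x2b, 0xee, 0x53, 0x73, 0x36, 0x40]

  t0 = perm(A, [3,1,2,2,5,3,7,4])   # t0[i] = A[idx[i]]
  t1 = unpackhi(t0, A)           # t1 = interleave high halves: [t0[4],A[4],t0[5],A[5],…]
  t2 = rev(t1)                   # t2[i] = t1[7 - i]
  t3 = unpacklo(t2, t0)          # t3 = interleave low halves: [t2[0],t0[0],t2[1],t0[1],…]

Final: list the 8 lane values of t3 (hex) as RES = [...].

t0 = [0xee, 0xab, 0x2b, 0x2b, 0x73, 0xee, 0x40, 0x53]
t1 = [0x73, 0x53, 0xee, 0x73, 0x40, 0x36, 0x53, 0x40]
t2 = [0x40, 0x53, 0x36, 0x40, 0x73, 0xee, 0x53, 0x73]
t3 = [0x40, 0xee, 0x53, 0xab, 0x36, 0x2b, 0x40, 0x2b]

RES = [0x40, 0xee, 0x53, 0xab, 0x36, 0x2b, 0x40, 0x2b]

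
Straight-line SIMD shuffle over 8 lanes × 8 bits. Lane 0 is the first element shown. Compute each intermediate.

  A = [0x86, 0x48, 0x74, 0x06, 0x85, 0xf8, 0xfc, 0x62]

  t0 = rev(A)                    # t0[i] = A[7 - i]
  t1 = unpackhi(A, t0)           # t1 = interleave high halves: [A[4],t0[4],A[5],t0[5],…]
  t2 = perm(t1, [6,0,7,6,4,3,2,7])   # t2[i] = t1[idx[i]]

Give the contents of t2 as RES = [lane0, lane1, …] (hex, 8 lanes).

t0 = [0x62, 0xfc, 0xf8, 0x85, 0x06, 0x74, 0x48, 0x86]
t1 = [0x85, 0x06, 0xf8, 0x74, 0xfc, 0x48, 0x62, 0x86]
t2 = [0x62, 0x85, 0x86, 0x62, 0xfc, 0x74, 0xf8, 0x86]

RES = [ 0x62  0x85  0x86  0x62  0xfc  0x74  0xf8  0x86 ]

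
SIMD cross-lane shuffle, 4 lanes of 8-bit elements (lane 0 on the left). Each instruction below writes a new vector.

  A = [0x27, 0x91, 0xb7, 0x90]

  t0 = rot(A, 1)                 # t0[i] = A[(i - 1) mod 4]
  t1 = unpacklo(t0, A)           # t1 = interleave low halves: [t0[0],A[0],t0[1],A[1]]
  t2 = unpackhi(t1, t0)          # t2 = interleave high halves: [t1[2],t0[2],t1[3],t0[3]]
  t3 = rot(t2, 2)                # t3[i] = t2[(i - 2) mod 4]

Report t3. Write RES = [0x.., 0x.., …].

RES = [0x91, 0xb7, 0x27, 0x91]

t0 = [0x90, 0x27, 0x91, 0xb7]
t1 = [0x90, 0x27, 0x27, 0x91]
t2 = [0x27, 0x91, 0x91, 0xb7]
t3 = [0x91, 0xb7, 0x27, 0x91]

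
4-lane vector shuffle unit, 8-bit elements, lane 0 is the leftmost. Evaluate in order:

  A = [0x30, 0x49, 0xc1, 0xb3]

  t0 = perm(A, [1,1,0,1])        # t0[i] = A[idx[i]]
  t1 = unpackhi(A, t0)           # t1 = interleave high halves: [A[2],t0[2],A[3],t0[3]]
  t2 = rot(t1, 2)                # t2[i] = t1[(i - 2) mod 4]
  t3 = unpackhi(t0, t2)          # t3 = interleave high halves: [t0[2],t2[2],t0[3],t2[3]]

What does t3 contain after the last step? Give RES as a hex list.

→ t0 |49|49|30|49|
→ t1 |c1|30|b3|49|
→ t2 |b3|49|c1|30|
→ t3 |30|c1|49|30|

RES = [ 0x30  0xc1  0x49  0x30 ]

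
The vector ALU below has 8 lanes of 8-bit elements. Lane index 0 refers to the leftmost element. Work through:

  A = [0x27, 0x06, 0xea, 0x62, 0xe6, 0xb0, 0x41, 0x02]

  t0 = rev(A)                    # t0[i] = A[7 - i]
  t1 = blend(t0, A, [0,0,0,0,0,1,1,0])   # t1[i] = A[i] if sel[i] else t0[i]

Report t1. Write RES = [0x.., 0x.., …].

RES = [ 0x02  0x41  0xb0  0xe6  0x62  0xb0  0x41  0x27 ]

  t0: 02 41 b0 e6 62 ea 06 27
  t1: 02 41 b0 e6 62 b0 41 27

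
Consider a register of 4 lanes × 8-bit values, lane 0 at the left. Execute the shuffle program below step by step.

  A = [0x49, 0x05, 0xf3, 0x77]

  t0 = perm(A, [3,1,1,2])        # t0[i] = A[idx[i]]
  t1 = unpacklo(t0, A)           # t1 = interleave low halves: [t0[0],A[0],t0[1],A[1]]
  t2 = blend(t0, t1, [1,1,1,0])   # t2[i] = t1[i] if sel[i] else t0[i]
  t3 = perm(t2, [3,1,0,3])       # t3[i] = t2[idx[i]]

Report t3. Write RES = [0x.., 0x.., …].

RES = [0xf3, 0x49, 0x77, 0xf3]

t0 = [0x77, 0x05, 0x05, 0xf3]
t1 = [0x77, 0x49, 0x05, 0x05]
t2 = [0x77, 0x49, 0x05, 0xf3]
t3 = [0xf3, 0x49, 0x77, 0xf3]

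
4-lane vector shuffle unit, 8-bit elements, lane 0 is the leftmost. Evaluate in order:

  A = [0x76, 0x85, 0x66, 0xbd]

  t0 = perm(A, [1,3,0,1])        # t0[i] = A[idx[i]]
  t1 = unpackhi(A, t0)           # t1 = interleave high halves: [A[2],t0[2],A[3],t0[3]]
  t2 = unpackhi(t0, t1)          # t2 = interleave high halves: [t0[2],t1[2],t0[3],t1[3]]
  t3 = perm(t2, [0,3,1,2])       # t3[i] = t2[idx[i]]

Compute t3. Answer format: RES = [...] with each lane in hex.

→ t0 |85|bd|76|85|
→ t1 |66|76|bd|85|
→ t2 |76|bd|85|85|
→ t3 |76|85|bd|85|

RES = [ 0x76  0x85  0xbd  0x85 ]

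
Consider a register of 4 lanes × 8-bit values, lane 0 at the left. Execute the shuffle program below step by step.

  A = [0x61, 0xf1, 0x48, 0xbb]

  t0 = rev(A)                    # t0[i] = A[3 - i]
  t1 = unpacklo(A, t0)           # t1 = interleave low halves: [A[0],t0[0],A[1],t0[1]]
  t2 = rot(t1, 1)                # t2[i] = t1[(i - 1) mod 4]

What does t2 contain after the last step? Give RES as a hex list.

RES = [ 0x48  0x61  0xbb  0xf1 ]

t0 = [0xbb, 0x48, 0xf1, 0x61]
t1 = [0x61, 0xbb, 0xf1, 0x48]
t2 = [0x48, 0x61, 0xbb, 0xf1]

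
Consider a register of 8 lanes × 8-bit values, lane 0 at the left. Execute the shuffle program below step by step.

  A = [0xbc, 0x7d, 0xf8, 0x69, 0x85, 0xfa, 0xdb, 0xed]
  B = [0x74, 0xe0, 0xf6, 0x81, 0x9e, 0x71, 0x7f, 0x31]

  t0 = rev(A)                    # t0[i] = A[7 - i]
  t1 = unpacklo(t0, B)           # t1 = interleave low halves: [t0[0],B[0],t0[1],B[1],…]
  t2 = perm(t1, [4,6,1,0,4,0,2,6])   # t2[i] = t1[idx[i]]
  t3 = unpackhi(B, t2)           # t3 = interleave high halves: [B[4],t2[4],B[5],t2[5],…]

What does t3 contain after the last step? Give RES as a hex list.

→ t0 |ed|db|fa|85|69|f8|7d|bc|
→ t1 |ed|74|db|e0|fa|f6|85|81|
→ t2 |fa|85|74|ed|fa|ed|db|85|
→ t3 |9e|fa|71|ed|7f|db|31|85|

RES = [0x9e, 0xfa, 0x71, 0xed, 0x7f, 0xdb, 0x31, 0x85]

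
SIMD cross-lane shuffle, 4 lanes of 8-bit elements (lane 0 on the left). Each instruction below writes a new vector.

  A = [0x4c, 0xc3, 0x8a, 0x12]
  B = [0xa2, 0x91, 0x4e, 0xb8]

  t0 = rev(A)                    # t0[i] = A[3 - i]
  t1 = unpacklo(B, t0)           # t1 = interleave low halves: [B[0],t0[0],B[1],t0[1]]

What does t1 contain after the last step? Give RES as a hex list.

  t0: 12 8a c3 4c
  t1: a2 12 91 8a

RES = [0xa2, 0x12, 0x91, 0x8a]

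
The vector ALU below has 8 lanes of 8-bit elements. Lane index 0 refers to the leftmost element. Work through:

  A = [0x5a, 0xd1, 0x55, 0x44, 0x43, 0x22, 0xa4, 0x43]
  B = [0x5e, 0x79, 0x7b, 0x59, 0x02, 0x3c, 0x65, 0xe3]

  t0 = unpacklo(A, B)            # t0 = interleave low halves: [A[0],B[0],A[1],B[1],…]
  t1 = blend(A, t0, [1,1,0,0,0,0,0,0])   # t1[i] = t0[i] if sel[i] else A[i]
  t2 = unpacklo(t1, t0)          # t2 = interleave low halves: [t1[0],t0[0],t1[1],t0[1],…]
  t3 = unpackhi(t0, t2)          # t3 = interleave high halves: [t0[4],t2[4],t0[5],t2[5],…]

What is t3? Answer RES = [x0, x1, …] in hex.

RES = [0x55, 0x55, 0x7b, 0xd1, 0x44, 0x44, 0x59, 0x79]

→ t0 |5a|5e|d1|79|55|7b|44|59|
→ t1 |5a|5e|55|44|43|22|a4|43|
→ t2 |5a|5a|5e|5e|55|d1|44|79|
→ t3 |55|55|7b|d1|44|44|59|79|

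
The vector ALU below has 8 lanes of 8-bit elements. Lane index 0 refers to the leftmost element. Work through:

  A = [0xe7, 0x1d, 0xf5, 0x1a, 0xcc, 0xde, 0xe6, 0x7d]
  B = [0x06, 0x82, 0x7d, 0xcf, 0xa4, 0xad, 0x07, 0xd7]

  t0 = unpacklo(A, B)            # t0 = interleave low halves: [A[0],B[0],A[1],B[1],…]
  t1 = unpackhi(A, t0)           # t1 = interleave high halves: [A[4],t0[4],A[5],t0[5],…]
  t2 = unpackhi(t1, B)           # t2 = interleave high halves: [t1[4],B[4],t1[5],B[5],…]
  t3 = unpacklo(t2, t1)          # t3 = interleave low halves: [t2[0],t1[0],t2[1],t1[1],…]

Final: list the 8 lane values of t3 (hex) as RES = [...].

RES = [0xe6, 0xcc, 0xa4, 0xf5, 0x1a, 0xde, 0xad, 0x7d]

→ t0 |e7|06|1d|82|f5|7d|1a|cf|
→ t1 |cc|f5|de|7d|e6|1a|7d|cf|
→ t2 |e6|a4|1a|ad|7d|07|cf|d7|
→ t3 |e6|cc|a4|f5|1a|de|ad|7d|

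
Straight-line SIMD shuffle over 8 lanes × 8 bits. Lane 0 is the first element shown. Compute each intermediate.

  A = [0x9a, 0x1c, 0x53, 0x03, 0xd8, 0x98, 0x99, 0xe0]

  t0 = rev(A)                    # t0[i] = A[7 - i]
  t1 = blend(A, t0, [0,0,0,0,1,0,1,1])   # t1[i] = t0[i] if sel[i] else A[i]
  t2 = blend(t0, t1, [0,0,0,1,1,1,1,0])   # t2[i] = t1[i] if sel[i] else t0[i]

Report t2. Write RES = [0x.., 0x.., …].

RES = [ 0xe0  0x99  0x98  0x03  0x03  0x98  0x1c  0x9a ]

  t0: e0 99 98 d8 03 53 1c 9a
  t1: 9a 1c 53 03 03 98 1c 9a
  t2: e0 99 98 03 03 98 1c 9a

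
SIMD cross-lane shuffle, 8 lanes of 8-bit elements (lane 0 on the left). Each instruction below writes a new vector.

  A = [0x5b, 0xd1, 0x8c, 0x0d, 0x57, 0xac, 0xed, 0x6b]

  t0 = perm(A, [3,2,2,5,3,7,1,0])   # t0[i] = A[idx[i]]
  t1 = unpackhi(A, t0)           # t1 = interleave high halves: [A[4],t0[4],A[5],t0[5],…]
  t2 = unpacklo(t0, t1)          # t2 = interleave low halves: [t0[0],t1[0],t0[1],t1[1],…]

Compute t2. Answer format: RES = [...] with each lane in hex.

t0 = [0x0d, 0x8c, 0x8c, 0xac, 0x0d, 0x6b, 0xd1, 0x5b]
t1 = [0x57, 0x0d, 0xac, 0x6b, 0xed, 0xd1, 0x6b, 0x5b]
t2 = [0x0d, 0x57, 0x8c, 0x0d, 0x8c, 0xac, 0xac, 0x6b]

RES = [0x0d, 0x57, 0x8c, 0x0d, 0x8c, 0xac, 0xac, 0x6b]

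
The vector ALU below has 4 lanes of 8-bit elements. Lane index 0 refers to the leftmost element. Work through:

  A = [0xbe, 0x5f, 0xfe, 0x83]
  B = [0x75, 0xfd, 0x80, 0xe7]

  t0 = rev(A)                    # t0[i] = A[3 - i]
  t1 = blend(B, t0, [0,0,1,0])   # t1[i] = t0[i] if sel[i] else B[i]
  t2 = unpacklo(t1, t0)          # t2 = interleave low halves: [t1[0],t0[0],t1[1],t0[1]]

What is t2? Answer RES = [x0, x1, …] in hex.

RES = [0x75, 0x83, 0xfd, 0xfe]

→ t0 |83|fe|5f|be|
→ t1 |75|fd|5f|e7|
→ t2 |75|83|fd|fe|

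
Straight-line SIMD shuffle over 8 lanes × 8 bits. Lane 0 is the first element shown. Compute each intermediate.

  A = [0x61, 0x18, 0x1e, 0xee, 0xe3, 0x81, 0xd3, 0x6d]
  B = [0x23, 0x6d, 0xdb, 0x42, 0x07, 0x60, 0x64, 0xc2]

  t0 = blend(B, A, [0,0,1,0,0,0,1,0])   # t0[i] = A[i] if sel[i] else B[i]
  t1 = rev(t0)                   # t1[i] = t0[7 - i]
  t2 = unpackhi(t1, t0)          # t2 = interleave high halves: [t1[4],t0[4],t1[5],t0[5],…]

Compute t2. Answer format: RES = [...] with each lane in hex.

t0 = [0x23, 0x6d, 0x1e, 0x42, 0x07, 0x60, 0xd3, 0xc2]
t1 = [0xc2, 0xd3, 0x60, 0x07, 0x42, 0x1e, 0x6d, 0x23]
t2 = [0x42, 0x07, 0x1e, 0x60, 0x6d, 0xd3, 0x23, 0xc2]

RES = [ 0x42  0x07  0x1e  0x60  0x6d  0xd3  0x23  0xc2 ]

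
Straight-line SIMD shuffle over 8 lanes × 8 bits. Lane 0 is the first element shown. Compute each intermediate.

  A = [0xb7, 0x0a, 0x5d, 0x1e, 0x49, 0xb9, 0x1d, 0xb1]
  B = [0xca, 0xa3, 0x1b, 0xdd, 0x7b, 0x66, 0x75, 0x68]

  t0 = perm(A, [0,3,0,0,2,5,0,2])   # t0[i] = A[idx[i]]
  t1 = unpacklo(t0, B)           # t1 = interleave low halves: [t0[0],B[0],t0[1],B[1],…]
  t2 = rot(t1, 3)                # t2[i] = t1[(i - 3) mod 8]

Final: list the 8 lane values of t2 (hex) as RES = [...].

RES = [ 0x1b  0xb7  0xdd  0xb7  0xca  0x1e  0xa3  0xb7 ]

  t0: b7 1e b7 b7 5d b9 b7 5d
  t1: b7 ca 1e a3 b7 1b b7 dd
  t2: 1b b7 dd b7 ca 1e a3 b7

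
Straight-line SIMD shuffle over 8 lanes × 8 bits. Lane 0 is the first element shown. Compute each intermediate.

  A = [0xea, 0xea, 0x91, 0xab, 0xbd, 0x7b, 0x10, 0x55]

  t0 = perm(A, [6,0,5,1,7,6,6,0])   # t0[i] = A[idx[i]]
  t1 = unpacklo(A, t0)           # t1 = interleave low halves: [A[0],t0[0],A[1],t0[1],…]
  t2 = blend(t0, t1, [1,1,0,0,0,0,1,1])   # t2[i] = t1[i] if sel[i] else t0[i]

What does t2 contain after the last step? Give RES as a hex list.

RES = [0xea, 0x10, 0x7b, 0xea, 0x55, 0x10, 0xab, 0xea]

t0 = [0x10, 0xea, 0x7b, 0xea, 0x55, 0x10, 0x10, 0xea]
t1 = [0xea, 0x10, 0xea, 0xea, 0x91, 0x7b, 0xab, 0xea]
t2 = [0xea, 0x10, 0x7b, 0xea, 0x55, 0x10, 0xab, 0xea]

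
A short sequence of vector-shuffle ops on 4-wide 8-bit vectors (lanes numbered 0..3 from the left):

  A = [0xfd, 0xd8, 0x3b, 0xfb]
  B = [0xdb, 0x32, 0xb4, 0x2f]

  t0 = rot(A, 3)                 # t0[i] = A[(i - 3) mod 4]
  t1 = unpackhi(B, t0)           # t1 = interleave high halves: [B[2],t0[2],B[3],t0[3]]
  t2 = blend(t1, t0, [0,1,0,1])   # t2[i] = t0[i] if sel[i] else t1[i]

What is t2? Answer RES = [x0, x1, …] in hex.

RES = [ 0xb4  0x3b  0x2f  0xfd ]

→ t0 |d8|3b|fb|fd|
→ t1 |b4|fb|2f|fd|
→ t2 |b4|3b|2f|fd|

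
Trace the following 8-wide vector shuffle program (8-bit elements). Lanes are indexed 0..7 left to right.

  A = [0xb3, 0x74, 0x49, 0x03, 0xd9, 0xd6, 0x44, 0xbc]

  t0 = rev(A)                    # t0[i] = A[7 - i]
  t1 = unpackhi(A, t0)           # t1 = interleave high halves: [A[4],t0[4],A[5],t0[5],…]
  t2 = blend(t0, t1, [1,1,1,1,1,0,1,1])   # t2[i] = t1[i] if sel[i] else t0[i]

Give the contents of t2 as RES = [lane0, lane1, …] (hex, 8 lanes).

t0 = [0xbc, 0x44, 0xd6, 0xd9, 0x03, 0x49, 0x74, 0xb3]
t1 = [0xd9, 0x03, 0xd6, 0x49, 0x44, 0x74, 0xbc, 0xb3]
t2 = [0xd9, 0x03, 0xd6, 0x49, 0x44, 0x49, 0xbc, 0xb3]

RES = [ 0xd9  0x03  0xd6  0x49  0x44  0x49  0xbc  0xb3 ]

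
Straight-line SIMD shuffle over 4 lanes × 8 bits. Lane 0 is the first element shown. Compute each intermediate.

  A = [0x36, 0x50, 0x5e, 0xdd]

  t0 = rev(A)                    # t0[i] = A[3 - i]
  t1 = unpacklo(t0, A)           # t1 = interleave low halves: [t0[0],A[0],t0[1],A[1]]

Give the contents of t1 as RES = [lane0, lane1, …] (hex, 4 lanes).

RES = [ 0xdd  0x36  0x5e  0x50 ]

→ t0 |dd|5e|50|36|
→ t1 |dd|36|5e|50|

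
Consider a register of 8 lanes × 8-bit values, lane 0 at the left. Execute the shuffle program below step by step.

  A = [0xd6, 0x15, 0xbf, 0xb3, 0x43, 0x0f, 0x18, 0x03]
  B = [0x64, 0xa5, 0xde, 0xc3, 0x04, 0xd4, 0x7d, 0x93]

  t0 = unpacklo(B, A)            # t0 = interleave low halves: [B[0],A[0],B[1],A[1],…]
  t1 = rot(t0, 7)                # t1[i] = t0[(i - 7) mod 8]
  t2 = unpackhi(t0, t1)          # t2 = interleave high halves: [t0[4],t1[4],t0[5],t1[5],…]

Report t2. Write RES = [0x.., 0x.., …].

t0 = [0x64, 0xd6, 0xa5, 0x15, 0xde, 0xbf, 0xc3, 0xb3]
t1 = [0xd6, 0xa5, 0x15, 0xde, 0xbf, 0xc3, 0xb3, 0x64]
t2 = [0xde, 0xbf, 0xbf, 0xc3, 0xc3, 0xb3, 0xb3, 0x64]

RES = [ 0xde  0xbf  0xbf  0xc3  0xc3  0xb3  0xb3  0x64 ]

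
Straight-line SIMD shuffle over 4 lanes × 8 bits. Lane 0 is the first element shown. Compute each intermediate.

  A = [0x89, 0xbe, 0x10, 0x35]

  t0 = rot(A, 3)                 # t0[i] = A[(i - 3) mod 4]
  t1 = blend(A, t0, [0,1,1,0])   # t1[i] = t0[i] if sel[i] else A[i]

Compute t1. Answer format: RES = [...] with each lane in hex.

→ t0 |be|10|35|89|
→ t1 |89|10|35|35|

RES = [ 0x89  0x10  0x35  0x35 ]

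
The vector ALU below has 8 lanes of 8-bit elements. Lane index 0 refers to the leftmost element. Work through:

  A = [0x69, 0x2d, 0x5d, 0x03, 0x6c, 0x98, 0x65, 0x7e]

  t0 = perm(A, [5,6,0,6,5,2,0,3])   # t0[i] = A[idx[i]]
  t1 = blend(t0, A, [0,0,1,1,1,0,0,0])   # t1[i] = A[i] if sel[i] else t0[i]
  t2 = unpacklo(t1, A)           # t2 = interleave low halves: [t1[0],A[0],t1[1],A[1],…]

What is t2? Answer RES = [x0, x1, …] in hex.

→ t0 |98|65|69|65|98|5d|69|03|
→ t1 |98|65|5d|03|6c|5d|69|03|
→ t2 |98|69|65|2d|5d|5d|03|03|

RES = [0x98, 0x69, 0x65, 0x2d, 0x5d, 0x5d, 0x03, 0x03]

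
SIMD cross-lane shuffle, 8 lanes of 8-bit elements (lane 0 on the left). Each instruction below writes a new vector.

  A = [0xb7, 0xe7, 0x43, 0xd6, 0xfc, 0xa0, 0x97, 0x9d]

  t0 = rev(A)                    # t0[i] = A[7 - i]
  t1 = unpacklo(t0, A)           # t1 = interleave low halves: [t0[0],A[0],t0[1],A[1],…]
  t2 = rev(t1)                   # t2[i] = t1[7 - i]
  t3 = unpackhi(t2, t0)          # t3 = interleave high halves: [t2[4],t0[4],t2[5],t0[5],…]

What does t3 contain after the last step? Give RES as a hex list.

RES = [0xe7, 0xd6, 0x97, 0x43, 0xb7, 0xe7, 0x9d, 0xb7]

  t0: 9d 97 a0 fc d6 43 e7 b7
  t1: 9d b7 97 e7 a0 43 fc d6
  t2: d6 fc 43 a0 e7 97 b7 9d
  t3: e7 d6 97 43 b7 e7 9d b7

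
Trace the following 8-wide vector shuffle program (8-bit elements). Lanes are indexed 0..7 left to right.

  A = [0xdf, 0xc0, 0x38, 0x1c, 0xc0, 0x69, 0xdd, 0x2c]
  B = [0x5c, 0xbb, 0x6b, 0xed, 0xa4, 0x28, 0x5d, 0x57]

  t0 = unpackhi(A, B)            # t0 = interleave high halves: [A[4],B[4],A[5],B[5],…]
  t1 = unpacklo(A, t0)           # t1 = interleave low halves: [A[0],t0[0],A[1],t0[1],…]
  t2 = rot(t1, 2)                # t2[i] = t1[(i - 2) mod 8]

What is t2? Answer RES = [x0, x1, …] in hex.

  t0: c0 a4 69 28 dd 5d 2c 57
  t1: df c0 c0 a4 38 69 1c 28
  t2: 1c 28 df c0 c0 a4 38 69

RES = [0x1c, 0x28, 0xdf, 0xc0, 0xc0, 0xa4, 0x38, 0x69]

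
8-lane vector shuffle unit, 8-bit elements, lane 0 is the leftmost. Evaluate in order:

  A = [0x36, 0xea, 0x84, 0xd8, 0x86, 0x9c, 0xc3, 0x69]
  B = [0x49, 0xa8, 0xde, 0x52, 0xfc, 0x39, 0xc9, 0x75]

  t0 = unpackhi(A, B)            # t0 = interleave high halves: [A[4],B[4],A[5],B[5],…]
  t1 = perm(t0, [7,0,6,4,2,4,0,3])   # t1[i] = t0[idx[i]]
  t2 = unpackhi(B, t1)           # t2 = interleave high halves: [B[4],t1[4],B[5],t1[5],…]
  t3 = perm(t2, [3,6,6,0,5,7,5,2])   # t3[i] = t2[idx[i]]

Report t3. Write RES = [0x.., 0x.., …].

  t0: 86 fc 9c 39 c3 c9 69 75
  t1: 75 86 69 c3 9c c3 86 39
  t2: fc 9c 39 c3 c9 86 75 39
  t3: c3 75 75 fc 86 39 86 39

RES = [0xc3, 0x75, 0x75, 0xfc, 0x86, 0x39, 0x86, 0x39]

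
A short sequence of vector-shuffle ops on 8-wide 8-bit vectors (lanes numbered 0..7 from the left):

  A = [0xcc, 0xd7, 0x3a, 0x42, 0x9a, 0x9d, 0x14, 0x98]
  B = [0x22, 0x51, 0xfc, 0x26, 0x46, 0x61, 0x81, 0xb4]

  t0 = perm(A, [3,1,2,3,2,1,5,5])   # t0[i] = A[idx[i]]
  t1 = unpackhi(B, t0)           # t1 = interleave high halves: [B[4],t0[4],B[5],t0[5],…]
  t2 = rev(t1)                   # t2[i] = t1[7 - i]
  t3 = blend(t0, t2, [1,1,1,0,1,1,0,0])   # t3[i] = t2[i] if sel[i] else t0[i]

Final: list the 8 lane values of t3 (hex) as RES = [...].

→ t0 |42|d7|3a|42|3a|d7|9d|9d|
→ t1 |46|3a|61|d7|81|9d|b4|9d|
→ t2 |9d|b4|9d|81|d7|61|3a|46|
→ t3 |9d|b4|9d|42|d7|61|9d|9d|

RES = [ 0x9d  0xb4  0x9d  0x42  0xd7  0x61  0x9d  0x9d ]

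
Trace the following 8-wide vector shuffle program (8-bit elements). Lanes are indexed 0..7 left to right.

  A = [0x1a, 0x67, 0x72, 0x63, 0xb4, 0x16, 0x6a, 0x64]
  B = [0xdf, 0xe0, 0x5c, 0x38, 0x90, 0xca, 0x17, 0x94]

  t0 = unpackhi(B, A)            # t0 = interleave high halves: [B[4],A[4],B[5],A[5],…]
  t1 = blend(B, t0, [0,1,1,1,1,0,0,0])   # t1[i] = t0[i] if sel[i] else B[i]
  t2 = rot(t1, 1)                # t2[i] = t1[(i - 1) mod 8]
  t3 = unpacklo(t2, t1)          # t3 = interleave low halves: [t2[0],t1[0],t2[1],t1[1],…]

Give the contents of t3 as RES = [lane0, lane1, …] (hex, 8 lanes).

RES = [ 0x94  0xdf  0xdf  0xb4  0xb4  0xca  0xca  0x16 ]

  t0: 90 b4 ca 16 17 6a 94 64
  t1: df b4 ca 16 17 ca 17 94
  t2: 94 df b4 ca 16 17 ca 17
  t3: 94 df df b4 b4 ca ca 16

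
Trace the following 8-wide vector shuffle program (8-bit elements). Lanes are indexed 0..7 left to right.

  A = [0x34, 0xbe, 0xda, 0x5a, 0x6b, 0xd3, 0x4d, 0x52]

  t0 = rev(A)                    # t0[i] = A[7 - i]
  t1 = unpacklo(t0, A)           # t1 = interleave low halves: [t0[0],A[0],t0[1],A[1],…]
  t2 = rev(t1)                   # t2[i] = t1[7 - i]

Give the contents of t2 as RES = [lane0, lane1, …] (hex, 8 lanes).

  t0: 52 4d d3 6b 5a da be 34
  t1: 52 34 4d be d3 da 6b 5a
  t2: 5a 6b da d3 be 4d 34 52

RES = [ 0x5a  0x6b  0xda  0xd3  0xbe  0x4d  0x34  0x52 ]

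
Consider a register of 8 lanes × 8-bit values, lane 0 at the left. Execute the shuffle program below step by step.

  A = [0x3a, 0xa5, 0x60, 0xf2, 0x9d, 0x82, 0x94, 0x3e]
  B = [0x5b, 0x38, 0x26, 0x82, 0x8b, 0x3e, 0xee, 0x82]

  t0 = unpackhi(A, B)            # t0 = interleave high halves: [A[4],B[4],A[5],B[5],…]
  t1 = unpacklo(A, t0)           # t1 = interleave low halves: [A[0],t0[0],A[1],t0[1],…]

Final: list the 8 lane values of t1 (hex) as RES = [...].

RES = [ 0x3a  0x9d  0xa5  0x8b  0x60  0x82  0xf2  0x3e ]

  t0: 9d 8b 82 3e 94 ee 3e 82
  t1: 3a 9d a5 8b 60 82 f2 3e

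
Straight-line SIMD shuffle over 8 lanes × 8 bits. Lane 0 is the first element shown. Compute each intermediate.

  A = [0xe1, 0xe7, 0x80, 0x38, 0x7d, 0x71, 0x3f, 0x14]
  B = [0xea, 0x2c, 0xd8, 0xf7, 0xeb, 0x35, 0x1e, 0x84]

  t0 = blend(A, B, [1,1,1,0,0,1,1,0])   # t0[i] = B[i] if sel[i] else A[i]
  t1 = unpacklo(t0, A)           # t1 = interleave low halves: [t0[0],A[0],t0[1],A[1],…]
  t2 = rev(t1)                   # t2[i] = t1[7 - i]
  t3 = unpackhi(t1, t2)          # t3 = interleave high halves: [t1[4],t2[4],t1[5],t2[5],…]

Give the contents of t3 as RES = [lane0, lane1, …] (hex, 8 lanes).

  t0: ea 2c d8 38 7d 35 1e 14
  t1: ea e1 2c e7 d8 80 38 38
  t2: 38 38 80 d8 e7 2c e1 ea
  t3: d8 e7 80 2c 38 e1 38 ea

RES = [0xd8, 0xe7, 0x80, 0x2c, 0x38, 0xe1, 0x38, 0xea]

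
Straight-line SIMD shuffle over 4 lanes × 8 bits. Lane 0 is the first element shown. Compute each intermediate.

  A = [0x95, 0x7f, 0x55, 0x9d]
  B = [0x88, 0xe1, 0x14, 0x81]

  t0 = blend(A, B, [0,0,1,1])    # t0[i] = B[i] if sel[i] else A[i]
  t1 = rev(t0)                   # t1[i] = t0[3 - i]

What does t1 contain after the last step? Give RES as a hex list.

→ t0 |95|7f|14|81|
→ t1 |81|14|7f|95|

RES = [ 0x81  0x14  0x7f  0x95 ]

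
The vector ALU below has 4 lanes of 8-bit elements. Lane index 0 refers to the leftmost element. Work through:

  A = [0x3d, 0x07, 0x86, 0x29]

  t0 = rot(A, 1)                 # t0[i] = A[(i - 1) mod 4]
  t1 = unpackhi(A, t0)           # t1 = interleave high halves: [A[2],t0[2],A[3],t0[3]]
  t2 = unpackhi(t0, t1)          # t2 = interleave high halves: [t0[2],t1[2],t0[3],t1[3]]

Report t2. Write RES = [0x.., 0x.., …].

  t0: 29 3d 07 86
  t1: 86 07 29 86
  t2: 07 29 86 86

RES = [ 0x07  0x29  0x86  0x86 ]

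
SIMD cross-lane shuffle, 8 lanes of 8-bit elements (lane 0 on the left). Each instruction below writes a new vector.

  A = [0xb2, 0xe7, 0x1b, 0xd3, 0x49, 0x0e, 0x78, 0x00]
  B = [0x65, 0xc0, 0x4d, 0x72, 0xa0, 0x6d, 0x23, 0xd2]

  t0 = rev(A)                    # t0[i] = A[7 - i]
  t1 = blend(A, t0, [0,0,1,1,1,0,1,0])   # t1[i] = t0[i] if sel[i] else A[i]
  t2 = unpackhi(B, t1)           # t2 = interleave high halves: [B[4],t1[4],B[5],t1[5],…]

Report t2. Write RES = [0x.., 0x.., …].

RES = [0xa0, 0xd3, 0x6d, 0x0e, 0x23, 0xe7, 0xd2, 0x00]

→ t0 |00|78|0e|49|d3|1b|e7|b2|
→ t1 |b2|e7|0e|49|d3|0e|e7|00|
→ t2 |a0|d3|6d|0e|23|e7|d2|00|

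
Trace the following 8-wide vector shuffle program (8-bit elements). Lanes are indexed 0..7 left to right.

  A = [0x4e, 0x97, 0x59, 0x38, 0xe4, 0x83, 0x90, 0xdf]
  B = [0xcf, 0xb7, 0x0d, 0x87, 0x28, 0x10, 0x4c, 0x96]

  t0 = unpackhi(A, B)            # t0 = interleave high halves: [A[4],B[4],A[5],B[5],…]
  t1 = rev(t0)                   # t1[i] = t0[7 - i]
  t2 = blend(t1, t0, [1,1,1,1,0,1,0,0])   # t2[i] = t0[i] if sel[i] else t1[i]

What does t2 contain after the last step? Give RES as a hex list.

t0 = [0xe4, 0x28, 0x83, 0x10, 0x90, 0x4c, 0xdf, 0x96]
t1 = [0x96, 0xdf, 0x4c, 0x90, 0x10, 0x83, 0x28, 0xe4]
t2 = [0xe4, 0x28, 0x83, 0x10, 0x10, 0x4c, 0x28, 0xe4]

RES = [0xe4, 0x28, 0x83, 0x10, 0x10, 0x4c, 0x28, 0xe4]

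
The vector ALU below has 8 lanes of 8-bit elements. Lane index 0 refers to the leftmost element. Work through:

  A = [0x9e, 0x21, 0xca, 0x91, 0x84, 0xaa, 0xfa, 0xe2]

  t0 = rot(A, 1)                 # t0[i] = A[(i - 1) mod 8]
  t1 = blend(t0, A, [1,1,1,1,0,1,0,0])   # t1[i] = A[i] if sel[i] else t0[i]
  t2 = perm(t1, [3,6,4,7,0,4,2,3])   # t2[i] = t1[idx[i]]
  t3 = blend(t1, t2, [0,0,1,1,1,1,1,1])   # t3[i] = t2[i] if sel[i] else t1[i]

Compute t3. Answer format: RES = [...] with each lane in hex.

RES = [0x9e, 0x21, 0x91, 0xfa, 0x9e, 0x91, 0xca, 0x91]

  t0: e2 9e 21 ca 91 84 aa fa
  t1: 9e 21 ca 91 91 aa aa fa
  t2: 91 aa 91 fa 9e 91 ca 91
  t3: 9e 21 91 fa 9e 91 ca 91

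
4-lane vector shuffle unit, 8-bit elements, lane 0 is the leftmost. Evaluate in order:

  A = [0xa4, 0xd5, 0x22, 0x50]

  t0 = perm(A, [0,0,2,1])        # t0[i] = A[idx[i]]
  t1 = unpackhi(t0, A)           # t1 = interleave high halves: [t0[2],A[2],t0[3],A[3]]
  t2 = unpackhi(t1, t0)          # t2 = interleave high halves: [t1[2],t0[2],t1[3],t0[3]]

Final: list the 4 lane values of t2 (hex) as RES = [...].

RES = [0xd5, 0x22, 0x50, 0xd5]

→ t0 |a4|a4|22|d5|
→ t1 |22|22|d5|50|
→ t2 |d5|22|50|d5|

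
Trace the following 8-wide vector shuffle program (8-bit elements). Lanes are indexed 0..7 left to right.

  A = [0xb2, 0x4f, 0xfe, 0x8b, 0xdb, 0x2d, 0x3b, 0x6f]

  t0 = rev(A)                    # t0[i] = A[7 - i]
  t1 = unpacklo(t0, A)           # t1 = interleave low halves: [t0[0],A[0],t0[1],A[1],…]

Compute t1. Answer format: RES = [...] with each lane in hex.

RES = [ 0x6f  0xb2  0x3b  0x4f  0x2d  0xfe  0xdb  0x8b ]

  t0: 6f 3b 2d db 8b fe 4f b2
  t1: 6f b2 3b 4f 2d fe db 8b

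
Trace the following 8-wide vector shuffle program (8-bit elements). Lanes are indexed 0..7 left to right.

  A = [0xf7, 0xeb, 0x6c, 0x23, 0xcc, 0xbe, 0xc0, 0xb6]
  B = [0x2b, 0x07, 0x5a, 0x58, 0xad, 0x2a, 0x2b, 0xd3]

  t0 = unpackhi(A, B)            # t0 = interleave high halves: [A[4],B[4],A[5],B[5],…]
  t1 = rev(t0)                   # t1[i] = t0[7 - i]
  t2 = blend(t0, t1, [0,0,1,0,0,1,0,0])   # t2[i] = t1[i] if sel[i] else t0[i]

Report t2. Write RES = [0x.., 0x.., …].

RES = [0xcc, 0xad, 0x2b, 0x2a, 0xc0, 0xbe, 0xb6, 0xd3]

→ t0 |cc|ad|be|2a|c0|2b|b6|d3|
→ t1 |d3|b6|2b|c0|2a|be|ad|cc|
→ t2 |cc|ad|2b|2a|c0|be|b6|d3|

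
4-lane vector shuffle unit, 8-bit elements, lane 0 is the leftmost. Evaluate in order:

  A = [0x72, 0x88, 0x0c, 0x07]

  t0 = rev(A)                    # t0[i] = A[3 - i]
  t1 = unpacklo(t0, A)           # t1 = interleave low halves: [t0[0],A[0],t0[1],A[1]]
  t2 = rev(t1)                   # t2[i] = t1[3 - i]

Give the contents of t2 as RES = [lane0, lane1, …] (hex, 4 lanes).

RES = [0x88, 0x0c, 0x72, 0x07]

t0 = [0x07, 0x0c, 0x88, 0x72]
t1 = [0x07, 0x72, 0x0c, 0x88]
t2 = [0x88, 0x0c, 0x72, 0x07]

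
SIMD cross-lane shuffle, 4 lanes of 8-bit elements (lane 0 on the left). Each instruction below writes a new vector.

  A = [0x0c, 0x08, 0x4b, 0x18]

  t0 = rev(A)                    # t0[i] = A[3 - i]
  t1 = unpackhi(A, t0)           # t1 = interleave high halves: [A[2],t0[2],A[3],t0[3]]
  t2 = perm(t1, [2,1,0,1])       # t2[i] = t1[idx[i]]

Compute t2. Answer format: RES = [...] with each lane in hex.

RES = [0x18, 0x08, 0x4b, 0x08]

t0 = [0x18, 0x4b, 0x08, 0x0c]
t1 = [0x4b, 0x08, 0x18, 0x0c]
t2 = [0x18, 0x08, 0x4b, 0x08]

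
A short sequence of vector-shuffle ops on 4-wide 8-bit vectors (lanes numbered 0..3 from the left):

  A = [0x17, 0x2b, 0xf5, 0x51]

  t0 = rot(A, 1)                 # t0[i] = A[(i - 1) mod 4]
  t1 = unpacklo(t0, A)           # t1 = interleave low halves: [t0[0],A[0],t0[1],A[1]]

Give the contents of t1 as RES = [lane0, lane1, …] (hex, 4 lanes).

RES = [0x51, 0x17, 0x17, 0x2b]

→ t0 |51|17|2b|f5|
→ t1 |51|17|17|2b|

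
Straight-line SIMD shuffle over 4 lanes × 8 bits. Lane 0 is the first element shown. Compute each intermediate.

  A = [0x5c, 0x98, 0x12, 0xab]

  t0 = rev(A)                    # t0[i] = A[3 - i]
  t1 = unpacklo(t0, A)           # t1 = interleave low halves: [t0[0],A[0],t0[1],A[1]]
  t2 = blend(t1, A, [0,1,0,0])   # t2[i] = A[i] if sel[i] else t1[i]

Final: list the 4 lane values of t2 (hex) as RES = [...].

RES = [0xab, 0x98, 0x12, 0x98]

t0 = [0xab, 0x12, 0x98, 0x5c]
t1 = [0xab, 0x5c, 0x12, 0x98]
t2 = [0xab, 0x98, 0x12, 0x98]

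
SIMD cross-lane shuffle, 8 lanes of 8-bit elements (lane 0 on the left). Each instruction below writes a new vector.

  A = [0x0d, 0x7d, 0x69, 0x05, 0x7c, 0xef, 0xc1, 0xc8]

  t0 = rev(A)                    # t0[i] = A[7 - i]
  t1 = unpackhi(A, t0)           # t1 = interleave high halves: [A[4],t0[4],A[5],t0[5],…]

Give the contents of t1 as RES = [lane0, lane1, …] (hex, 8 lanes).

RES = [0x7c, 0x05, 0xef, 0x69, 0xc1, 0x7d, 0xc8, 0x0d]

→ t0 |c8|c1|ef|7c|05|69|7d|0d|
→ t1 |7c|05|ef|69|c1|7d|c8|0d|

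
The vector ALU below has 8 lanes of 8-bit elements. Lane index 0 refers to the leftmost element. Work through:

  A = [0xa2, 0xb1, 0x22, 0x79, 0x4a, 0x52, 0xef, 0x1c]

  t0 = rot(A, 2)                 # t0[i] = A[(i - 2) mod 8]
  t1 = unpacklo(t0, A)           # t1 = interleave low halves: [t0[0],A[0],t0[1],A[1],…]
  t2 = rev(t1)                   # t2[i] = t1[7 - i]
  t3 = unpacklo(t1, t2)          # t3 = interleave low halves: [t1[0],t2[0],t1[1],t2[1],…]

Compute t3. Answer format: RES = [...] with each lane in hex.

t0 = [0xef, 0x1c, 0xa2, 0xb1, 0x22, 0x79, 0x4a, 0x52]
t1 = [0xef, 0xa2, 0x1c, 0xb1, 0xa2, 0x22, 0xb1, 0x79]
t2 = [0x79, 0xb1, 0x22, 0xa2, 0xb1, 0x1c, 0xa2, 0xef]
t3 = [0xef, 0x79, 0xa2, 0xb1, 0x1c, 0x22, 0xb1, 0xa2]

RES = [ 0xef  0x79  0xa2  0xb1  0x1c  0x22  0xb1  0xa2 ]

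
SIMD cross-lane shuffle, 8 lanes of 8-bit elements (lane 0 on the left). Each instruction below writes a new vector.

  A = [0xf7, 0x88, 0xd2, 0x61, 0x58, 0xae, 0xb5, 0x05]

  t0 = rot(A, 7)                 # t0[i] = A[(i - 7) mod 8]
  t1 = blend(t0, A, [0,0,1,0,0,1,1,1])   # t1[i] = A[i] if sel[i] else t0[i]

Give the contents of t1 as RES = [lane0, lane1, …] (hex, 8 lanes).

  t0: 88 d2 61 58 ae b5 05 f7
  t1: 88 d2 d2 58 ae ae b5 05

RES = [ 0x88  0xd2  0xd2  0x58  0xae  0xae  0xb5  0x05 ]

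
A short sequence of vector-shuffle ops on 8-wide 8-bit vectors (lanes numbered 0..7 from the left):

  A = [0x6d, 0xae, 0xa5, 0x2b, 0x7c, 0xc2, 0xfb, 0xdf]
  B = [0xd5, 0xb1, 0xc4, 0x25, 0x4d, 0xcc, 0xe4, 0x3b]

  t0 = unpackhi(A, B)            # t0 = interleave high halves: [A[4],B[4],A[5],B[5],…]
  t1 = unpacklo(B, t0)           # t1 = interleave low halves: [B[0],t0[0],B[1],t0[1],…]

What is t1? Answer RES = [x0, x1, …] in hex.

RES = [0xd5, 0x7c, 0xb1, 0x4d, 0xc4, 0xc2, 0x25, 0xcc]

t0 = [0x7c, 0x4d, 0xc2, 0xcc, 0xfb, 0xe4, 0xdf, 0x3b]
t1 = [0xd5, 0x7c, 0xb1, 0x4d, 0xc4, 0xc2, 0x25, 0xcc]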